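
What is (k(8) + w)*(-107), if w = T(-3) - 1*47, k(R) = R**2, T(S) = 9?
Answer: -2782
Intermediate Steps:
w = -38 (w = 9 - 1*47 = 9 - 47 = -38)
(k(8) + w)*(-107) = (8**2 - 38)*(-107) = (64 - 38)*(-107) = 26*(-107) = -2782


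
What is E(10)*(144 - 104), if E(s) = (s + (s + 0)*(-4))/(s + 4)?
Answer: -600/7 ≈ -85.714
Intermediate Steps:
E(s) = -3*s/(4 + s) (E(s) = (s + s*(-4))/(4 + s) = (s - 4*s)/(4 + s) = (-3*s)/(4 + s) = -3*s/(4 + s))
E(10)*(144 - 104) = (-3*10/(4 + 10))*(144 - 104) = -3*10/14*40 = -3*10*1/14*40 = -15/7*40 = -600/7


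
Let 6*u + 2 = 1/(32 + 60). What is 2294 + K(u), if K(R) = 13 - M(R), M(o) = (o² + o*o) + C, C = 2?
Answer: 39015319/16928 ≈ 2304.8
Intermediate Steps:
u = -61/184 (u = -⅓ + 1/(6*(32 + 60)) = -⅓ + (⅙)/92 = -⅓ + (⅙)*(1/92) = -⅓ + 1/552 = -61/184 ≈ -0.33152)
M(o) = 2 + 2*o² (M(o) = (o² + o*o) + 2 = (o² + o²) + 2 = 2*o² + 2 = 2 + 2*o²)
K(R) = 11 - 2*R² (K(R) = 13 - (2 + 2*R²) = 13 + (-2 - 2*R²) = 11 - 2*R²)
2294 + K(u) = 2294 + (11 - 2*(-61/184)²) = 2294 + (11 - 2*3721/33856) = 2294 + (11 - 3721/16928) = 2294 + 182487/16928 = 39015319/16928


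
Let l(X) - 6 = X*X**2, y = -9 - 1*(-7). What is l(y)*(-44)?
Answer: 88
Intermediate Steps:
y = -2 (y = -9 + 7 = -2)
l(X) = 6 + X**3 (l(X) = 6 + X*X**2 = 6 + X**3)
l(y)*(-44) = (6 + (-2)**3)*(-44) = (6 - 8)*(-44) = -2*(-44) = 88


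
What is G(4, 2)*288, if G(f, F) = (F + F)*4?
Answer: 4608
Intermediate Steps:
G(f, F) = 8*F (G(f, F) = (2*F)*4 = 8*F)
G(4, 2)*288 = (8*2)*288 = 16*288 = 4608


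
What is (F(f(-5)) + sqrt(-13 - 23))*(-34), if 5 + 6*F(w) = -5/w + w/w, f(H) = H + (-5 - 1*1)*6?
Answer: 901/41 - 204*I ≈ 21.976 - 204.0*I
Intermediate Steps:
f(H) = -36 + H (f(H) = H + (-5 - 1)*6 = H - 6*6 = H - 36 = -36 + H)
F(w) = -2/3 - 5/(6*w) (F(w) = -5/6 + (-5/w + w/w)/6 = -5/6 + (-5/w + 1)/6 = -5/6 + (1 - 5/w)/6 = -5/6 + (1/6 - 5/(6*w)) = -2/3 - 5/(6*w))
(F(f(-5)) + sqrt(-13 - 23))*(-34) = ((-5 - 4*(-36 - 5))/(6*(-36 - 5)) + sqrt(-13 - 23))*(-34) = ((1/6)*(-5 - 4*(-41))/(-41) + sqrt(-36))*(-34) = ((1/6)*(-1/41)*(-5 + 164) + 6*I)*(-34) = ((1/6)*(-1/41)*159 + 6*I)*(-34) = (-53/82 + 6*I)*(-34) = 901/41 - 204*I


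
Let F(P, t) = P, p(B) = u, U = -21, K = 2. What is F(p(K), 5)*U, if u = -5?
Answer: 105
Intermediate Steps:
p(B) = -5
F(p(K), 5)*U = -5*(-21) = 105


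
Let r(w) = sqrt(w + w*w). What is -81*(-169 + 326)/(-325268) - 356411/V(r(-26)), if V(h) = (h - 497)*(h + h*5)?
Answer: 67363388783/240398097636 + 177136267*sqrt(26)/192160020 ≈ 4.9806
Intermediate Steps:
r(w) = sqrt(w + w**2)
V(h) = 6*h*(-497 + h) (V(h) = (-497 + h)*(h + 5*h) = (-497 + h)*(6*h) = 6*h*(-497 + h))
-81*(-169 + 326)/(-325268) - 356411/V(r(-26)) = -81*(-169 + 326)/(-325268) - 356411*sqrt(26)/(780*(-497 + sqrt(-26*(1 - 26)))) = -81*157*(-1/325268) - 356411*sqrt(26)/(780*(-497 + sqrt(-26*(-25)))) = -12717*(-1/325268) - 356411*sqrt(26)/(780*(-497 + sqrt(650))) = 12717/325268 - 356411*sqrt(26)/(780*(-497 + 5*sqrt(26)))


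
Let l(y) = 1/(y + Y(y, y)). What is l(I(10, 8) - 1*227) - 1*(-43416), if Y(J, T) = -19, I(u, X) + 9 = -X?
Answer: 11418407/263 ≈ 43416.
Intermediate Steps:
I(u, X) = -9 - X
l(y) = 1/(-19 + y) (l(y) = 1/(y - 19) = 1/(-19 + y))
l(I(10, 8) - 1*227) - 1*(-43416) = 1/(-19 + ((-9 - 1*8) - 1*227)) - 1*(-43416) = 1/(-19 + ((-9 - 8) - 227)) + 43416 = 1/(-19 + (-17 - 227)) + 43416 = 1/(-19 - 244) + 43416 = 1/(-263) + 43416 = -1/263 + 43416 = 11418407/263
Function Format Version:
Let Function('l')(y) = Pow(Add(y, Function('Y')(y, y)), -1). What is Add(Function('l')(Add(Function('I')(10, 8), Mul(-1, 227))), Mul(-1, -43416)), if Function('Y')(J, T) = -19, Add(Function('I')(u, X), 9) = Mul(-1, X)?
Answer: Rational(11418407, 263) ≈ 43416.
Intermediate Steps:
Function('I')(u, X) = Add(-9, Mul(-1, X))
Function('l')(y) = Pow(Add(-19, y), -1) (Function('l')(y) = Pow(Add(y, -19), -1) = Pow(Add(-19, y), -1))
Add(Function('l')(Add(Function('I')(10, 8), Mul(-1, 227))), Mul(-1, -43416)) = Add(Pow(Add(-19, Add(Add(-9, Mul(-1, 8)), Mul(-1, 227))), -1), Mul(-1, -43416)) = Add(Pow(Add(-19, Add(Add(-9, -8), -227)), -1), 43416) = Add(Pow(Add(-19, Add(-17, -227)), -1), 43416) = Add(Pow(Add(-19, -244), -1), 43416) = Add(Pow(-263, -1), 43416) = Add(Rational(-1, 263), 43416) = Rational(11418407, 263)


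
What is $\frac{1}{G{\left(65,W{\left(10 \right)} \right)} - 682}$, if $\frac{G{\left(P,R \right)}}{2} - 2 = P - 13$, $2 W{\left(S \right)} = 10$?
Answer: $- \frac{1}{574} \approx -0.0017422$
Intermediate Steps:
$W{\left(S \right)} = 5$ ($W{\left(S \right)} = \frac{1}{2} \cdot 10 = 5$)
$G{\left(P,R \right)} = -22 + 2 P$ ($G{\left(P,R \right)} = 4 + 2 \left(P - 13\right) = 4 + 2 \left(-13 + P\right) = 4 + \left(-26 + 2 P\right) = -22 + 2 P$)
$\frac{1}{G{\left(65,W{\left(10 \right)} \right)} - 682} = \frac{1}{\left(-22 + 2 \cdot 65\right) - 682} = \frac{1}{\left(-22 + 130\right) - 682} = \frac{1}{108 - 682} = \frac{1}{-574} = - \frac{1}{574}$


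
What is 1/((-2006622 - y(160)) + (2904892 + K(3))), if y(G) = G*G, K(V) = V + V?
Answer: 1/872676 ≈ 1.1459e-6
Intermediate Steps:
K(V) = 2*V
y(G) = G²
1/((-2006622 - y(160)) + (2904892 + K(3))) = 1/((-2006622 - 1*160²) + (2904892 + 2*3)) = 1/((-2006622 - 1*25600) + (2904892 + 6)) = 1/((-2006622 - 25600) + 2904898) = 1/(-2032222 + 2904898) = 1/872676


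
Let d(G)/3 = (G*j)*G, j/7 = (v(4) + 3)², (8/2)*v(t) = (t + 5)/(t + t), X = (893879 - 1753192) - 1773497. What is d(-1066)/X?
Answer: -13154741145/134799872 ≈ -97.587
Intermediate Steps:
X = -2632810 (X = -859313 - 1773497 = -2632810)
v(t) = (5 + t)/(8*t) (v(t) = ((t + 5)/(t + t))/4 = ((5 + t)/((2*t)))/4 = ((5 + t)*(1/(2*t)))/4 = ((5 + t)/(2*t))/4 = (5 + t)/(8*t))
j = 77175/1024 (j = 7*((⅛)*(5 + 4)/4 + 3)² = 7*((⅛)*(¼)*9 + 3)² = 7*(9/32 + 3)² = 7*(105/32)² = 7*(11025/1024) = 77175/1024 ≈ 75.366)
d(G) = 231525*G²/1024 (d(G) = 3*((G*(77175/1024))*G) = 3*((77175*G/1024)*G) = 3*(77175*G²/1024) = 231525*G²/1024)
d(-1066)/X = ((231525/1024)*(-1066)²)/(-2632810) = ((231525/1024)*1136356)*(-1/2632810) = (65773705725/256)*(-1/2632810) = -13154741145/134799872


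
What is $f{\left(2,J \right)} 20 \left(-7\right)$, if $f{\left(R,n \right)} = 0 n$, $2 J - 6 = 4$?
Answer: $0$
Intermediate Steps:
$J = 5$ ($J = 3 + \frac{1}{2} \cdot 4 = 3 + 2 = 5$)
$f{\left(R,n \right)} = 0$
$f{\left(2,J \right)} 20 \left(-7\right) = 0 \cdot 20 \left(-7\right) = 0 \left(-7\right) = 0$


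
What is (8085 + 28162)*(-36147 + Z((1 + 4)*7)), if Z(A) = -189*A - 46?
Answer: -1551661576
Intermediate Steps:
Z(A) = -46 - 189*A
(8085 + 28162)*(-36147 + Z((1 + 4)*7)) = (8085 + 28162)*(-36147 + (-46 - 189*(1 + 4)*7)) = 36247*(-36147 + (-46 - 945*7)) = 36247*(-36147 + (-46 - 189*35)) = 36247*(-36147 + (-46 - 6615)) = 36247*(-36147 - 6661) = 36247*(-42808) = -1551661576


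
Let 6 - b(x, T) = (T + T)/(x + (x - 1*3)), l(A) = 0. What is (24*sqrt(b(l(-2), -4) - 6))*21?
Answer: 336*I*sqrt(6) ≈ 823.03*I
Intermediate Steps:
b(x, T) = 6 - 2*T/(-3 + 2*x) (b(x, T) = 6 - (T + T)/(x + (x - 1*3)) = 6 - 2*T/(x + (x - 3)) = 6 - 2*T/(x + (-3 + x)) = 6 - 2*T/(-3 + 2*x))
(24*sqrt(b(l(-2), -4) - 6))*21 = (24*sqrt(2*(-9 - 1*(-4) + 6*0)/(-3 + 2*0) - 6))*21 = (24*sqrt(2*(-9 + 4 + 0)/(-3 + 0) - 6))*21 = (24*sqrt(2*(-5)/(-3) - 6))*21 = (24*sqrt(2*(-1/3)*(-5) - 6))*21 = (24*sqrt(10/3 - 6))*21 = (24*sqrt(-8/3))*21 = (24*(2*I*sqrt(6)/3))*21 = (16*I*sqrt(6))*21 = 336*I*sqrt(6)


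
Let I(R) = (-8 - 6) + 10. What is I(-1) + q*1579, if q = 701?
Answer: 1106875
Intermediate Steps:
I(R) = -4 (I(R) = -14 + 10 = -4)
I(-1) + q*1579 = -4 + 701*1579 = -4 + 1106879 = 1106875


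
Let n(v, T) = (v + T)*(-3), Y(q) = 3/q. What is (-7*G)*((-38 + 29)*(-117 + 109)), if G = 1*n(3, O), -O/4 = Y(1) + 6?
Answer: -49896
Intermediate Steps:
O = -36 (O = -4*(3/1 + 6) = -4*(3*1 + 6) = -4*(3 + 6) = -4*9 = -36)
n(v, T) = -3*T - 3*v (n(v, T) = (T + v)*(-3) = -3*T - 3*v)
G = 99 (G = 1*(-3*(-36) - 3*3) = 1*(108 - 9) = 1*99 = 99)
(-7*G)*((-38 + 29)*(-117 + 109)) = (-7*99)*((-38 + 29)*(-117 + 109)) = -(-6237)*(-8) = -693*72 = -49896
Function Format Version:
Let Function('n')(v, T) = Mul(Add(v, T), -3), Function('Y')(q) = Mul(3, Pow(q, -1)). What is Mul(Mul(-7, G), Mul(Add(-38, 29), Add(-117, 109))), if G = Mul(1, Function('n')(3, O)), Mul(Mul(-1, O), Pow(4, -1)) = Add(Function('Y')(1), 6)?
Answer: -49896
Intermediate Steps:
O = -36 (O = Mul(-4, Add(Mul(3, Pow(1, -1)), 6)) = Mul(-4, Add(Mul(3, 1), 6)) = Mul(-4, Add(3, 6)) = Mul(-4, 9) = -36)
Function('n')(v, T) = Add(Mul(-3, T), Mul(-3, v)) (Function('n')(v, T) = Mul(Add(T, v), -3) = Add(Mul(-3, T), Mul(-3, v)))
G = 99 (G = Mul(1, Add(Mul(-3, -36), Mul(-3, 3))) = Mul(1, Add(108, -9)) = Mul(1, 99) = 99)
Mul(Mul(-7, G), Mul(Add(-38, 29), Add(-117, 109))) = Mul(Mul(-7, 99), Mul(Add(-38, 29), Add(-117, 109))) = Mul(-693, Mul(-9, -8)) = Mul(-693, 72) = -49896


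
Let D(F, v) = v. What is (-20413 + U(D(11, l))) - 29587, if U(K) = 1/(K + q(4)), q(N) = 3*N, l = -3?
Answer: -449999/9 ≈ -50000.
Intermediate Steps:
U(K) = 1/(12 + K) (U(K) = 1/(K + 3*4) = 1/(K + 12) = 1/(12 + K))
(-20413 + U(D(11, l))) - 29587 = (-20413 + 1/(12 - 3)) - 29587 = (-20413 + 1/9) - 29587 = (-20413 + ⅑) - 29587 = -183716/9 - 29587 = -449999/9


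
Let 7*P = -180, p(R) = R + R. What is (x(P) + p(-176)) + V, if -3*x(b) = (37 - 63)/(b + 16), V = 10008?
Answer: 984821/102 ≈ 9655.1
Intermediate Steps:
p(R) = 2*R
P = -180/7 (P = (1/7)*(-180) = -180/7 ≈ -25.714)
x(b) = 26/(3*(16 + b)) (x(b) = -(37 - 63)/(3*(b + 16)) = -(-26)/(3*(16 + b)) = 26/(3*(16 + b)))
(x(P) + p(-176)) + V = (26/(3*(16 - 180/7)) + 2*(-176)) + 10008 = (26/(3*(-68/7)) - 352) + 10008 = ((26/3)*(-7/68) - 352) + 10008 = (-91/102 - 352) + 10008 = -35995/102 + 10008 = 984821/102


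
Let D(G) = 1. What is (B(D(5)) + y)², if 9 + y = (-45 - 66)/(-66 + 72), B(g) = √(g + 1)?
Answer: 3033/4 - 55*√2 ≈ 680.47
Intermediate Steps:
B(g) = √(1 + g)
y = -55/2 (y = -9 + (-45 - 66)/(-66 + 72) = -9 - 111/6 = -9 - 111*⅙ = -9 - 37/2 = -55/2 ≈ -27.500)
(B(D(5)) + y)² = (√(1 + 1) - 55/2)² = (√2 - 55/2)² = (-55/2 + √2)²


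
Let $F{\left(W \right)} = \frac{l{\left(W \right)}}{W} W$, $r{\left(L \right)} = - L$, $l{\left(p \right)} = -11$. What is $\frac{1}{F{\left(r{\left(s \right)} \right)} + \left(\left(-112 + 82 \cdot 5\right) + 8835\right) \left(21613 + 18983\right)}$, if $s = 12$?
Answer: $\frac{1}{370763257} \approx 2.6971 \cdot 10^{-9}$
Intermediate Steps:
$F{\left(W \right)} = -11$ ($F{\left(W \right)} = - \frac{11}{W} W = -11$)
$\frac{1}{F{\left(r{\left(s \right)} \right)} + \left(\left(-112 + 82 \cdot 5\right) + 8835\right) \left(21613 + 18983\right)} = \frac{1}{-11 + \left(\left(-112 + 82 \cdot 5\right) + 8835\right) \left(21613 + 18983\right)} = \frac{1}{-11 + \left(\left(-112 + 410\right) + 8835\right) 40596} = \frac{1}{-11 + \left(298 + 8835\right) 40596} = \frac{1}{-11 + 9133 \cdot 40596} = \frac{1}{-11 + 370763268} = \frac{1}{370763257}$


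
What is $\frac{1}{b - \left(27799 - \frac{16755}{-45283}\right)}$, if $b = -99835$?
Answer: $- \frac{45283}{5779667177} \approx -7.8349 \cdot 10^{-6}$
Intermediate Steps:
$\frac{1}{b - \left(27799 - \frac{16755}{-45283}\right)} = \frac{1}{-99835 - \left(27799 - \frac{16755}{-45283}\right)} = \frac{1}{-99835 + \left(-27799 + 16755 \left(- \frac{1}{45283}\right)\right)} = \frac{1}{-99835 - \frac{1258838872}{45283}} = \frac{1}{- \frac{5779667177}{45283}} = - \frac{45283}{5779667177}$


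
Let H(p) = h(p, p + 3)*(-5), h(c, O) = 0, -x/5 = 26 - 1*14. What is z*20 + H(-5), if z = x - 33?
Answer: -1860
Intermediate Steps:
x = -60 (x = -5*(26 - 1*14) = -5*(26 - 14) = -5*12 = -60)
z = -93 (z = -60 - 33 = -93)
H(p) = 0 (H(p) = 0*(-5) = 0)
z*20 + H(-5) = -93*20 + 0 = -1860 + 0 = -1860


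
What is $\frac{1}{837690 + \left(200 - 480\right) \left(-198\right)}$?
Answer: $\frac{1}{893130} \approx 1.1197 \cdot 10^{-6}$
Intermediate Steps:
$\frac{1}{837690 + \left(200 - 480\right) \left(-198\right)} = \frac{1}{837690 - -55440} = \frac{1}{837690 + 55440} = \frac{1}{893130}$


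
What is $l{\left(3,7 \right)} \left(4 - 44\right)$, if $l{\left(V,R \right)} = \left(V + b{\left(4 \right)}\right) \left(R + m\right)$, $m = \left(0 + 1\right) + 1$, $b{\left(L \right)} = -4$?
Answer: $360$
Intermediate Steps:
$m = 2$ ($m = 1 + 1 = 2$)
$l{\left(V,R \right)} = \left(-4 + V\right) \left(2 + R\right)$ ($l{\left(V,R \right)} = \left(V - 4\right) \left(R + 2\right) = \left(-4 + V\right) \left(2 + R\right)$)
$l{\left(3,7 \right)} \left(4 - 44\right) = \left(-8 - 28 + 2 \cdot 3 + 7 \cdot 3\right) \left(4 - 44\right) = \left(-8 - 28 + 6 + 21\right) \left(-40\right) = \left(-9\right) \left(-40\right) = 360$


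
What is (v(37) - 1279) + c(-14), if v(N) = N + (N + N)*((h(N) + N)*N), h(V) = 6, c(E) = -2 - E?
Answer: 116504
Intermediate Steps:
v(N) = N + 2*N**2*(6 + N) (v(N) = N + (N + N)*((6 + N)*N) = N + (2*N)*(N*(6 + N)) = N + 2*N**2*(6 + N))
(v(37) - 1279) + c(-14) = (37*(1 + 2*37**2 + 12*37) - 1279) + (-2 - 1*(-14)) = (37*(1 + 2*1369 + 444) - 1279) + (-2 + 14) = (37*(1 + 2738 + 444) - 1279) + 12 = (37*3183 - 1279) + 12 = (117771 - 1279) + 12 = 116492 + 12 = 116504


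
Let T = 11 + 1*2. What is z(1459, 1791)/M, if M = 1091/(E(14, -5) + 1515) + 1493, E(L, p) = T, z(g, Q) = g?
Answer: 2229352/2282395 ≈ 0.97676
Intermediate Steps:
T = 13 (T = 11 + 2 = 13)
E(L, p) = 13
M = 2282395/1528 (M = 1091/(13 + 1515) + 1493 = 1091/1528 + 1493 = 2282395/1528 ≈ 1493.7)
z(1459, 1791)/M = 1459/(2282395/1528) = 1459*(1528/2282395) = 2229352/2282395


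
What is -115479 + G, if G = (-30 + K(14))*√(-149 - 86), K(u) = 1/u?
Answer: -115479 - 419*I*√235/14 ≈ -1.1548e+5 - 458.8*I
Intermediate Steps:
G = -419*I*√235/14 (G = (-30 + 1/14)*√(-149 - 86) = (-30 + 1/14)*√(-235) = -419*I*√235/14 ≈ -458.8*I)
-115479 + G = -115479 - 419*I*√235/14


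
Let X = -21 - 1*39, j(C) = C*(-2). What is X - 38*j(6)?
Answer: 396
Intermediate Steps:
j(C) = -2*C
X = -60 (X = -21 - 39 = -60)
X - 38*j(6) = -60 - (-76)*6 = -60 - 38*(-12) = -60 + 456 = 396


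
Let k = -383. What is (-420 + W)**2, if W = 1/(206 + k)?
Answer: 5526584281/31329 ≈ 1.7640e+5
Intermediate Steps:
W = -1/177 (W = 1/(206 - 383) = 1/(-177) = -1/177 ≈ -0.0056497)
(-420 + W)**2 = (-420 - 1/177)**2 = (-74341/177)**2 = 5526584281/31329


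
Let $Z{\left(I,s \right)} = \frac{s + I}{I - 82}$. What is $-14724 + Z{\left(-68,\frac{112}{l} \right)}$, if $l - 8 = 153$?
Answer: $- \frac{8466042}{575} \approx -14724.0$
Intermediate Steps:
$l = 161$ ($l = 8 + 153 = 161$)
$Z{\left(I,s \right)} = \frac{I + s}{-82 + I}$
$-14724 + Z{\left(-68,\frac{112}{l} \right)} = -14724 + \frac{-68 + \frac{112}{161}}{-82 - 68} = -14724 + \frac{-68 + 112 \cdot \frac{1}{161}}{-150} = -14724 - \frac{-68 + \frac{16}{23}}{150} = -14724 - - \frac{258}{575} = -14724 + \frac{258}{575} = - \frac{8466042}{575}$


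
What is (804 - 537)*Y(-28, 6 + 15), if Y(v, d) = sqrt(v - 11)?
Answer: 267*I*sqrt(39) ≈ 1667.4*I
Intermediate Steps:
Y(v, d) = sqrt(-11 + v)
(804 - 537)*Y(-28, 6 + 15) = (804 - 537)*sqrt(-11 - 28) = 267*sqrt(-39) = 267*(I*sqrt(39)) = 267*I*sqrt(39)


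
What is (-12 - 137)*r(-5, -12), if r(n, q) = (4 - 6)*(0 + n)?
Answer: -1490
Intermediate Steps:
r(n, q) = -2*n
(-12 - 137)*r(-5, -12) = (-12 - 137)*(-2*(-5)) = -149*10 = -1490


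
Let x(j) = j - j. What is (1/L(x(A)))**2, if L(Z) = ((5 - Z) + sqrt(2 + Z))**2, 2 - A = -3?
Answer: (5 + sqrt(2))**(-4) ≈ 0.00059078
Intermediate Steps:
A = 5 (A = 2 - 1*(-3) = 2 + 3 = 5)
x(j) = 0
L(Z) = (5 + sqrt(2 + Z) - Z)**2
(1/L(x(A)))**2 = (1/((5 + sqrt(2 + 0) - 1*0)**2))**2 = (1/((5 + sqrt(2) + 0)**2))**2 = (1/((5 + sqrt(2))**2))**2 = ((5 + sqrt(2))**(-2))**2 = (5 + sqrt(2))**(-4)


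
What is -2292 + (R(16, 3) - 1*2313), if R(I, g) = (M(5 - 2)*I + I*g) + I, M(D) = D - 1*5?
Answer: -4573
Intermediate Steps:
M(D) = -5 + D (M(D) = D - 5 = -5 + D)
R(I, g) = -I + I*g (R(I, g) = ((-5 + (5 - 2))*I + I*g) + I = ((-5 + 3)*I + I*g) + I = (-2*I + I*g) + I = -I + I*g)
-2292 + (R(16, 3) - 1*2313) = -2292 + (16*(-1 + 3) - 1*2313) = -2292 + (16*2 - 2313) = -2292 + (32 - 2313) = -2292 - 2281 = -4573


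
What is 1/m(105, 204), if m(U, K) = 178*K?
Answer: 1/36312 ≈ 2.7539e-5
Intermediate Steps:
1/m(105, 204) = 1/(178*204) = 1/36312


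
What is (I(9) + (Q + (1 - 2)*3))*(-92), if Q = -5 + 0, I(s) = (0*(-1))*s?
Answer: 736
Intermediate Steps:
I(s) = 0 (I(s) = 0*s = 0)
Q = -5
(I(9) + (Q + (1 - 2)*3))*(-92) = (0 + (-5 + (1 - 2)*3))*(-92) = (0 + (-5 - 1*3))*(-92) = (0 + (-5 - 3))*(-92) = (0 - 8)*(-92) = -8*(-92) = 736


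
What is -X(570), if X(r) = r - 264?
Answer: -306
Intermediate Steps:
X(r) = -264 + r
-X(570) = -(-264 + 570) = -1*306 = -306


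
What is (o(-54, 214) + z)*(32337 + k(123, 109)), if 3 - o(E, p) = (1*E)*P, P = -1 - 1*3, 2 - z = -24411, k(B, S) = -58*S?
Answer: 629563000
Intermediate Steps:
z = 24413 (z = 2 - 1*(-24411) = 2 + 24411 = 24413)
P = -4 (P = -1 - 3 = -4)
o(E, p) = 3 + 4*E (o(E, p) = 3 - 1*E*(-4) = 3 - E*(-4) = 3 - (-4)*E = 3 + 4*E)
(o(-54, 214) + z)*(32337 + k(123, 109)) = ((3 + 4*(-54)) + 24413)*(32337 - 58*109) = ((3 - 216) + 24413)*(32337 - 6322) = (-213 + 24413)*26015 = 24200*26015 = 629563000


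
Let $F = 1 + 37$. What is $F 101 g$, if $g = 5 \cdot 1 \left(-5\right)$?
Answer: $-95950$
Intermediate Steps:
$g = -25$ ($g = 5 \left(-5\right) = -25$)
$F = 38$
$F 101 g = 38 \cdot 101 \left(-25\right) = 3838 \left(-25\right) = -95950$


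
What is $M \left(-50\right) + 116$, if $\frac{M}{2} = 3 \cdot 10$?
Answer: $-2884$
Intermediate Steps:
$M = 60$ ($M = 2 \cdot 3 \cdot 10 = 2 \cdot 30 = 60$)
$M \left(-50\right) + 116 = 60 \left(-50\right) + 116 = -3000 + 116 = -2884$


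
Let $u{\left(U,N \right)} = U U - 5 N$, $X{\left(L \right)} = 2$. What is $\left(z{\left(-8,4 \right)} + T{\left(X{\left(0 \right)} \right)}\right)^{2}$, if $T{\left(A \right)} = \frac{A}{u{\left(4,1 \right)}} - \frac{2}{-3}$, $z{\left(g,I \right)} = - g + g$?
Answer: $\frac{784}{1089} \approx 0.71993$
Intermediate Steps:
$z{\left(g,I \right)} = 0$
$u{\left(U,N \right)} = U^{2} - 5 N$
$T{\left(A \right)} = \frac{2}{3} + \frac{A}{11}$ ($T{\left(A \right)} = \frac{A}{4^{2} - 5} - \frac{2}{-3} = \frac{A}{16 - 5} - - \frac{2}{3} = \frac{A}{11} + \frac{2}{3} = \frac{2}{3} + \frac{A}{11}$)
$\left(z{\left(-8,4 \right)} + T{\left(X{\left(0 \right)} \right)}\right)^{2} = \left(0 + \left(\frac{2}{3} + \frac{1}{11} \cdot 2\right)\right)^{2} = \left(0 + \left(\frac{2}{3} + \frac{2}{11}\right)\right)^{2} = \left(0 + \frac{28}{33}\right)^{2} = \left(\frac{28}{33}\right)^{2} = \frac{784}{1089}$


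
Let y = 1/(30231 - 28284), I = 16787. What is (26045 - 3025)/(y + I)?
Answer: 4481994/3268429 ≈ 1.3713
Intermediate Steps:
y = 1/1947 ≈ 0.00051361
(26045 - 3025)/(y + I) = (26045 - 3025)/(1/1947 + 16787) = 23020/(32684290/1947) = 23020*(1947/32684290) = 4481994/3268429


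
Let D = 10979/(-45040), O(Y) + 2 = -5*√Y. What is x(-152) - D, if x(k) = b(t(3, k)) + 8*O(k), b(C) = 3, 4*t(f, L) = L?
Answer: -574541/45040 - 80*I*√38 ≈ -12.756 - 493.15*I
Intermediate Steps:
O(Y) = -2 - 5*√Y
D = -10979/45040 (D = 10979*(-1/45040) = -10979/45040 ≈ -0.24376)
t(f, L) = L/4
x(k) = -13 - 40*√k (x(k) = 3 + 8*(-2 - 5*√k) = 3 + (-16 - 40*√k) = -13 - 40*√k)
x(-152) - D = (-13 - 80*I*√38) - 1*(-10979/45040) = (-13 - 80*I*√38) + 10979/45040 = -574541/45040 - 80*I*√38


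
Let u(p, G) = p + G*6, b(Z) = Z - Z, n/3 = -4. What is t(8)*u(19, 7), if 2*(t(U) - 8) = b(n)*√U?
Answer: 488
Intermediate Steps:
n = -12 (n = 3*(-4) = -12)
b(Z) = 0
u(p, G) = p + 6*G
t(U) = 8 (t(U) = 8 + (0*√U)/2 = 8 + (½)*0 = 8 + 0 = 8)
t(8)*u(19, 7) = 8*(19 + 6*7) = 8*(19 + 42) = 8*61 = 488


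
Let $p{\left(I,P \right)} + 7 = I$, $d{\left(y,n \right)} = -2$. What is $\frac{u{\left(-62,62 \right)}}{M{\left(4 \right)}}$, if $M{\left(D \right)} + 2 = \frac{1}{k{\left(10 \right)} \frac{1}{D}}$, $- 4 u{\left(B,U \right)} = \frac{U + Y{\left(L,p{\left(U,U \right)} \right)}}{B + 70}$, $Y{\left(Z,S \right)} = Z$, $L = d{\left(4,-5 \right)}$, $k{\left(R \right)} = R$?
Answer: $\frac{75}{64} \approx 1.1719$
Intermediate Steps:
$p{\left(I,P \right)} = -7 + I$
$L = -2$
$u{\left(B,U \right)} = - \frac{-2 + U}{4 \left(70 + B\right)}$ ($u{\left(B,U \right)} = - \frac{\left(U - 2\right) \frac{1}{B + 70}}{4} = - \frac{\left(-2 + U\right) \frac{1}{70 + B}}{4} = - \frac{\frac{1}{70 + B} \left(-2 + U\right)}{4} = - \frac{-2 + U}{4 \left(70 + B\right)}$)
$M{\left(D \right)} = -2 + \frac{D}{10}$ ($M{\left(D \right)} = -2 + \frac{1}{10 \frac{1}{D}} = -2 + \frac{D}{10}$)
$\frac{u{\left(-62,62 \right)}}{M{\left(4 \right)}} = \frac{\frac{1}{4} \frac{1}{70 - 62} \left(2 - 62\right)}{-2 + \frac{1}{10} \cdot 4} = \frac{\frac{1}{4} \cdot \frac{1}{8} \left(2 - 62\right)}{-2 + \frac{2}{5}} = \frac{\frac{1}{4} \cdot \frac{1}{8} \left(-60\right)}{- \frac{8}{5}} = \left(- \frac{15}{8}\right) \left(- \frac{5}{8}\right) = \frac{75}{64}$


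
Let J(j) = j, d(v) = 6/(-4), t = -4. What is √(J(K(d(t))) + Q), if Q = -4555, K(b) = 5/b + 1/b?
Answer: I*√4559 ≈ 67.52*I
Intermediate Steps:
d(v) = -3/2 (d(v) = 6*(-¼) = -3/2)
K(b) = 6/b (K(b) = 5/b + 1/b = 6/b)
√(J(K(d(t))) + Q) = √(6/(-3/2) - 4555) = √(6*(-⅔) - 4555) = √(-4 - 4555) = √(-4559) = I*√4559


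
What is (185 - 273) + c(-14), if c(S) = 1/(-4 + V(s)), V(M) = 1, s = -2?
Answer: -265/3 ≈ -88.333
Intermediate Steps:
c(S) = -⅓ (c(S) = 1/(-4 + 1) = 1/(-3) = -⅓)
(185 - 273) + c(-14) = (185 - 273) - ⅓ = -88 - ⅓ = -265/3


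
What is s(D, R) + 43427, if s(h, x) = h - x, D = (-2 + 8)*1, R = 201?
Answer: 43232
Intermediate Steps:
D = 6 (D = 6*1 = 6)
s(D, R) + 43427 = (6 - 1*201) + 43427 = (6 - 201) + 43427 = -195 + 43427 = 43232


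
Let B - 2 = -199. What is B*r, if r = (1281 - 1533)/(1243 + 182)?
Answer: 16548/475 ≈ 34.838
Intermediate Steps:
B = -197 (B = 2 - 199 = -197)
r = -84/475 (r = -252/1425 = -252*1/1425 = -84/475 ≈ -0.17684)
B*r = -197*(-84/475) = 16548/475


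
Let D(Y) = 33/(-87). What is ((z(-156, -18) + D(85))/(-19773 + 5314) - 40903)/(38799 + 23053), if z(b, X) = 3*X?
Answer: -225672056/341252947 ≈ -0.66130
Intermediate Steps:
D(Y) = -11/29 (D(Y) = 33*(-1/87) = -11/29)
((z(-156, -18) + D(85))/(-19773 + 5314) - 40903)/(38799 + 23053) = ((3*(-18) - 11/29)/(-19773 + 5314) - 40903)/(38799 + 23053) = ((-54 - 11/29)/(-14459) - 40903)/61852 = (-1577/29*(-1/14459) - 40903)*(1/61852) = (83/22069 - 40903)*(1/61852) = -902688224/22069*1/61852 = -225672056/341252947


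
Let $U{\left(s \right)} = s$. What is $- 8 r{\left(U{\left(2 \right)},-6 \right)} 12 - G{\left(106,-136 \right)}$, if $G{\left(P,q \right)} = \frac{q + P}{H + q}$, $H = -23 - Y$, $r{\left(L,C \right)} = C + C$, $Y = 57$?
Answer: $\frac{41467}{36} \approx 1151.9$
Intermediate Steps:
$r{\left(L,C \right)} = 2 C$
$H = -80$ ($H = -23 - 57 = -80$)
$G{\left(P,q \right)} = \frac{P + q}{-80 + q}$ ($G{\left(P,q \right)} = \frac{q + P}{-80 + q} = \frac{P + q}{-80 + q}$)
$- 8 r{\left(U{\left(2 \right)},-6 \right)} 12 - G{\left(106,-136 \right)} = - 8 \cdot 2 \left(-6\right) 12 - \frac{106 - 136}{-80 - 136} = \left(-8\right) \left(-12\right) 12 - \frac{1}{-216} \left(-30\right) = 96 \cdot 12 - \left(- \frac{1}{216}\right) \left(-30\right) = 1152 - \frac{5}{36} = \frac{41467}{36}$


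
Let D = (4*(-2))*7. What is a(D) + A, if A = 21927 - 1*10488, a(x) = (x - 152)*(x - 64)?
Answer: 36399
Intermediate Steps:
D = -56 (D = -8*7 = -56)
a(x) = (-152 + x)*(-64 + x)
A = 11439 (A = 21927 - 10488 = 11439)
a(D) + A = (9728 + (-56)**2 - 216*(-56)) + 11439 = (9728 + 3136 + 12096) + 11439 = 24960 + 11439 = 36399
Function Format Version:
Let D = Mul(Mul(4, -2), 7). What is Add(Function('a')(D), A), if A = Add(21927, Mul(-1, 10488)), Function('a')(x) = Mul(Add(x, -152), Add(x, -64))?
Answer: 36399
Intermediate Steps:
D = -56 (D = Mul(-8, 7) = -56)
Function('a')(x) = Mul(Add(-152, x), Add(-64, x))
A = 11439 (A = Add(21927, -10488) = 11439)
Add(Function('a')(D), A) = Add(Add(9728, Pow(-56, 2), Mul(-216, -56)), 11439) = Add(Add(9728, 3136, 12096), 11439) = Add(24960, 11439) = 36399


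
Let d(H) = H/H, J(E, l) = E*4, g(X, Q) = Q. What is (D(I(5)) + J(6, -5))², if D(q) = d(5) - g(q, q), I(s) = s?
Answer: 400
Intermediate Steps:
J(E, l) = 4*E
d(H) = 1
D(q) = 1 - q
(D(I(5)) + J(6, -5))² = ((1 - 1*5) + 4*6)² = ((1 - 5) + 24)² = (-4 + 24)² = 20² = 400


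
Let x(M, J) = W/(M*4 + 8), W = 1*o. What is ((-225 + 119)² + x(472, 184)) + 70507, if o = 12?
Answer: 12915395/158 ≈ 81743.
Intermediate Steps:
W = 12 (W = 1*12 = 12)
x(M, J) = 12/(8 + 4*M) (x(M, J) = 12/(M*4 + 8) = 12/(4*M + 8) = 12/(8 + 4*M))
((-225 + 119)² + x(472, 184)) + 70507 = ((-225 + 119)² + 3/(2 + 472)) + 70507 = ((-106)² + 3/474) + 70507 = (11236 + 3*(1/474)) + 70507 = (11236 + 1/158) + 70507 = 1775289/158 + 70507 = 12915395/158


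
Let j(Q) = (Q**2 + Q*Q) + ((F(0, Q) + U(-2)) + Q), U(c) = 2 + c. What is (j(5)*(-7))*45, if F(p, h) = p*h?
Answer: -17325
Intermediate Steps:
F(p, h) = h*p
j(Q) = Q + 2*Q**2 (j(Q) = (Q**2 + Q*Q) + ((Q*0 + (2 - 2)) + Q) = (Q**2 + Q**2) + ((0 + 0) + Q) = 2*Q**2 + (0 + Q) = 2*Q**2 + Q = Q + 2*Q**2)
(j(5)*(-7))*45 = ((5*(1 + 2*5))*(-7))*45 = ((5*(1 + 10))*(-7))*45 = ((5*11)*(-7))*45 = (55*(-7))*45 = -385*45 = -17325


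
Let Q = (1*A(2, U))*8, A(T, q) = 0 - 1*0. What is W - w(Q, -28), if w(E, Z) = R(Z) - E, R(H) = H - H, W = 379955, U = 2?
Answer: 379955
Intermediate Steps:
A(T, q) = 0 (A(T, q) = 0 + 0 = 0)
R(H) = 0
Q = 0 (Q = (1*0)*8 = 0*8 = 0)
w(E, Z) = -E (w(E, Z) = 0 - E = -E)
W - w(Q, -28) = 379955 - (-1)*0 = 379955 - 1*0 = 379955 + 0 = 379955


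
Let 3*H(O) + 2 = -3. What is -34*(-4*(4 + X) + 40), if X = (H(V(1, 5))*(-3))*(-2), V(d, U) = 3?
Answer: -2176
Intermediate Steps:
H(O) = -5/3 (H(O) = -⅔ + (⅓)*(-3) = -⅔ - 1 = -5/3)
X = -10 (X = -5/3*(-3)*(-2) = 5*(-2) = -10)
-34*(-4*(4 + X) + 40) = -34*(-4*(4 - 10) + 40) = -34*(-4*(-6) + 40) = -34*(24 + 40) = -34*64 = -2176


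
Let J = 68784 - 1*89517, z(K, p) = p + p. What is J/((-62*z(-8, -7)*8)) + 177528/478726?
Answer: -4346335863/1662136672 ≈ -2.6149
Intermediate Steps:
z(K, p) = 2*p
J = -20733 (J = 68784 - 89517 = -20733)
J/((-62*z(-8, -7)*8)) + 177528/478726 = -20733/(-124*(-7)*8) + 177528/478726 = -20733/(-62*(-14)*8) + 177528*(1/478726) = -20733/(868*8) + 88764/239363 = -20733/6944 + 88764/239363 = -4346335863/1662136672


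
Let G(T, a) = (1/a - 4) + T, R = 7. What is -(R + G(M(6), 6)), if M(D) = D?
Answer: -55/6 ≈ -9.1667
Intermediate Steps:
G(T, a) = -4 + T + 1/a (G(T, a) = (-4 + 1/a) + T = -4 + T + 1/a)
-(R + G(M(6), 6)) = -(7 + (-4 + 6 + 1/6)) = -(7 + (-4 + 6 + ⅙)) = -(7 + 13/6) = -1*55/6 = -55/6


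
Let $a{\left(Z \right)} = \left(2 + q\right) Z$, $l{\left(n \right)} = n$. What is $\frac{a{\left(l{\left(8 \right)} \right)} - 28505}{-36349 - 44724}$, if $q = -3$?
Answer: $\frac{28513}{81073} \approx 0.3517$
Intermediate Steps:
$a{\left(Z \right)} = - Z$ ($a{\left(Z \right)} = \left(2 - 3\right) Z = - Z$)
$\frac{a{\left(l{\left(8 \right)} \right)} - 28505}{-36349 - 44724} = \frac{\left(-1\right) 8 - 28505}{-36349 - 44724} = \frac{-8 - 28505}{-81073} = \left(-28513\right) \left(- \frac{1}{81073}\right) = \frac{28513}{81073}$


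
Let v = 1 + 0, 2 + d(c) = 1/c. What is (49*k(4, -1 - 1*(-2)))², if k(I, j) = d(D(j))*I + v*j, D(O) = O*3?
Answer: 693889/9 ≈ 77099.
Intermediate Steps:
D(O) = 3*O
d(c) = -2 + 1/c
v = 1
k(I, j) = j + I*(-2 + 1/(3*j)) (k(I, j) = (-2 + 1/(3*j))*I + 1*j = (-2 + 1/(3*j))*I + j = I*(-2 + 1/(3*j)) + j = j + I*(-2 + 1/(3*j)))
(49*k(4, -1 - 1*(-2)))² = (49*((-1 - 1*(-2)) - 2*4 + (⅓)*4/(-1 - 1*(-2))))² = (49*((-1 + 2) - 8 + (⅓)*4/(-1 + 2)))² = (49*(1 - 8 + (⅓)*4/1))² = (49*(1 - 8 + (⅓)*4*1))² = (49*(1 - 8 + 4/3))² = (49*(-17/3))² = (-833/3)² = 693889/9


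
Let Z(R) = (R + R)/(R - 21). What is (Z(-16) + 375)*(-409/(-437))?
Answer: 5687963/16169 ≈ 351.78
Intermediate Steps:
Z(R) = 2*R/(-21 + R) (Z(R) = (2*R)/(-21 + R) = 2*R/(-21 + R))
(Z(-16) + 375)*(-409/(-437)) = (2*(-16)/(-21 - 16) + 375)*(-409/(-437)) = (2*(-16)/(-37) + 375)*(-409*(-1/437)) = (2*(-16)*(-1/37) + 375)*(409/437) = (32/37 + 375)*(409/437) = (13907/37)*(409/437) = 5687963/16169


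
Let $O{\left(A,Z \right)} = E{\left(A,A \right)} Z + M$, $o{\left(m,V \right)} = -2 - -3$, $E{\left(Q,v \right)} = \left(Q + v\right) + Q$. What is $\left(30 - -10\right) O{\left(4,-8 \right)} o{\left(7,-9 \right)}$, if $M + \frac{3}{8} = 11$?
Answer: $-3415$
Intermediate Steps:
$M = \frac{85}{8}$ ($M = - \frac{3}{8} + 11 = \frac{85}{8} \approx 10.625$)
$E{\left(Q,v \right)} = v + 2 Q$
$o{\left(m,V \right)} = 1$ ($o{\left(m,V \right)} = -2 + 3 = 1$)
$O{\left(A,Z \right)} = \frac{85}{8} + 3 A Z$ ($O{\left(A,Z \right)} = \left(A + 2 A\right) Z + \frac{85}{8} = 3 A Z + \frac{85}{8} = \frac{85}{8} + 3 A Z$)
$\left(30 - -10\right) O{\left(4,-8 \right)} o{\left(7,-9 \right)} = \left(30 - -10\right) \left(\frac{85}{8} + 3 \cdot 4 \left(-8\right)\right) 1 = \left(30 + 10\right) \left(\frac{85}{8} - 96\right) 1 = 40 \left(- \frac{683}{8}\right) 1 = \left(-3415\right) 1 = -3415$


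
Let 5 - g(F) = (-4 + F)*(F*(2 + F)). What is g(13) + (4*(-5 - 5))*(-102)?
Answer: 2330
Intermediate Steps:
g(F) = 5 - F*(-4 + F)*(2 + F) (g(F) = 5 - (-4 + F)*F*(2 + F) = 5 - F*(-4 + F)*(2 + F))
g(13) + (4*(-5 - 5))*(-102) = (5 - 1*13**3 + 2*13**2 + 8*13) + (4*(-5 - 5))*(-102) = (5 - 1*2197 + 2*169 + 104) + (4*(-10))*(-102) = (5 - 2197 + 338 + 104) - 40*(-102) = -1750 + 4080 = 2330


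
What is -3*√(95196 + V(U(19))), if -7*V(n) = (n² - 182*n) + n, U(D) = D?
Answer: -15*√187446/7 ≈ -927.75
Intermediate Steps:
V(n) = -n²/7 + 181*n/7 (V(n) = -((n² - 182*n) + n)/7 = -(n² - 181*n)/7 = -n²/7 + 181*n/7)
-3*√(95196 + V(U(19))) = -3*√(95196 + (⅐)*19*(181 - 1*19)) = -3*√(95196 + (⅐)*19*(181 - 19)) = -3*√(95196 + (⅐)*19*162) = -3*√(95196 + 3078/7) = -15*√187446/7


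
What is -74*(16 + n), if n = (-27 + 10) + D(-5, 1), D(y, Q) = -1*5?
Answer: 444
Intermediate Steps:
D(y, Q) = -5
n = -22 (n = (-27 + 10) - 5 = -17 - 5 = -22)
-74*(16 + n) = -74*(16 - 22) = -74*(-6) = 444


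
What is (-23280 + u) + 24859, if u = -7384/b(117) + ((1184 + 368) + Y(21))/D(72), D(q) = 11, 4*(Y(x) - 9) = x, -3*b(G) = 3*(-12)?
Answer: 145999/132 ≈ 1106.1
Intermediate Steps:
b(G) = 12 (b(G) = -(-12) = -⅓*(-36) = 12)
Y(x) = 9 + x/4
u = -62429/132 (u = -7384/12 + ((1184 + 368) + (9 + (¼)*21))/11 = -7384*1/12 + (1552 + (9 + 21/4))*(1/11) = -1846/3 + (1552 + 57/4)*(1/11) = -1846/3 + (6265/4)*(1/11) = -1846/3 + 6265/44 = -62429/132 ≈ -472.95)
(-23280 + u) + 24859 = (-23280 - 62429/132) + 24859 = -3135389/132 + 24859 = 145999/132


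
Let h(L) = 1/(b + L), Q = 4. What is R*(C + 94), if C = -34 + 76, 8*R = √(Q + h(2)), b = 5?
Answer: 17*√203/7 ≈ 34.602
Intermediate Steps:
h(L) = 1/(5 + L)
R = √203/56 (R = √(4 + 1/(5 + 2))/8 = √(4 + 1/7)/8 = √(4 + ⅐)/8 = √(29/7)/8 = (√203/7)/8 = √203/56 ≈ 0.25443)
C = 42
R*(C + 94) = (√203/56)*(42 + 94) = (√203/56)*136 = 17*√203/7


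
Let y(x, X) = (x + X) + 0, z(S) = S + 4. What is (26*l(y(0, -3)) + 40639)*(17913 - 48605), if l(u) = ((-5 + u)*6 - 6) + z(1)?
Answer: -1208190580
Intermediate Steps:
z(S) = 4 + S
y(x, X) = X + x (y(x, X) = (X + x) + 0 = X + x)
l(u) = -31 + 6*u (l(u) = ((-5 + u)*6 - 6) + (4 + 1) = ((-30 + 6*u) - 6) + 5 = (-36 + 6*u) + 5 = -31 + 6*u)
(26*l(y(0, -3)) + 40639)*(17913 - 48605) = (26*(-31 + 6*(-3 + 0)) + 40639)*(17913 - 48605) = (26*(-31 + 6*(-3)) + 40639)*(-30692) = (26*(-31 - 18) + 40639)*(-30692) = (26*(-49) + 40639)*(-30692) = (-1274 + 40639)*(-30692) = 39365*(-30692) = -1208190580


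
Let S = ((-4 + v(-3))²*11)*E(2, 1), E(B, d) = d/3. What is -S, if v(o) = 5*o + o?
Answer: -5324/3 ≈ -1774.7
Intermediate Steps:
E(B, d) = d/3 (E(B, d) = d*(⅓) = d/3)
v(o) = 6*o
S = 5324/3 (S = ((-4 + 6*(-3))²*11)*((⅓)*1) = ((-4 - 18)²*11)*(⅓) = ((-22)²*11)*(⅓) = (484*11)*(⅓) = 5324*(⅓) = 5324/3 ≈ 1774.7)
-S = -1*5324/3 = -5324/3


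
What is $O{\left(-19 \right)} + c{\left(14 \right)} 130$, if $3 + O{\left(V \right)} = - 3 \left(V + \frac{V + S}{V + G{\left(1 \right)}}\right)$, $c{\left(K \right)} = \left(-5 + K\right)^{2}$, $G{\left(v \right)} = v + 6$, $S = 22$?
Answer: $\frac{42339}{4} \approx 10585.0$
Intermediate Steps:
$G{\left(v \right)} = 6 + v$
$O{\left(V \right)} = -3 - 3 V - \frac{3 \left(22 + V\right)}{7 + V}$ ($O{\left(V \right)} = -3 - 3 \left(V + \frac{V + 22}{V + \left(6 + 1\right)}\right) = -3 - 3 \left(V + \frac{22 + V}{V + 7}\right) = -3 - 3 \left(V + \frac{22 + V}{7 + V}\right) = -3 - \left(3 V + \frac{3 \left(22 + V\right)}{7 + V}\right) = -3 - 3 V - \frac{3 \left(22 + V\right)}{7 + V}$)
$O{\left(-19 \right)} + c{\left(14 \right)} 130 = \frac{3 \left(-29 - \left(-19\right)^{2} - -171\right)}{7 - 19} + \left(-5 + 14\right)^{2} \cdot 130 = \frac{3 \left(-29 - 361 + 171\right)}{-12} + 9^{2} \cdot 130 = 3 \left(- \frac{1}{12}\right) \left(-29 - 361 + 171\right) + 81 \cdot 130 = 3 \left(- \frac{1}{12}\right) \left(-219\right) + 10530 = \frac{219}{4} + 10530 = \frac{42339}{4}$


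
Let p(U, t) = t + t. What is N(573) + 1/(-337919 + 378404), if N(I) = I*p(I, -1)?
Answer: -46395809/40485 ≈ -1146.0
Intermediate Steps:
p(U, t) = 2*t
N(I) = -2*I (N(I) = I*(2*(-1)) = I*(-2) = -2*I)
N(573) + 1/(-337919 + 378404) = -2*573 + 1/(-337919 + 378404) = -1146 + 1/40485 = -46395809/40485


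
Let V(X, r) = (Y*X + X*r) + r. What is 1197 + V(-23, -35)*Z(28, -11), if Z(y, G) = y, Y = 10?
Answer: 16317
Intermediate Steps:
V(X, r) = r + 10*X + X*r (V(X, r) = (10*X + X*r) + r = r + 10*X + X*r)
1197 + V(-23, -35)*Z(28, -11) = 1197 + (-35 + 10*(-23) - 23*(-35))*28 = 1197 + (-35 - 230 + 805)*28 = 1197 + 540*28 = 1197 + 15120 = 16317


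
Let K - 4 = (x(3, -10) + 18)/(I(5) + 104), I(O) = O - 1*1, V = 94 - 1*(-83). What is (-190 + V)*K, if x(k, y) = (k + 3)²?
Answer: -117/2 ≈ -58.500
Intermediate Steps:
V = 177 (V = 94 + 83 = 177)
x(k, y) = (3 + k)²
I(O) = -1 + O (I(O) = O - 1 = -1 + O)
K = 9/2 (K = 4 + ((3 + 3)² + 18)/((-1 + 5) + 104) = 4 + (6² + 18)/(4 + 104) = 4 + (36 + 18)/108 = 4 + 54*(1/108) = 4 + ½ = 9/2 ≈ 4.5000)
(-190 + V)*K = (-190 + 177)*(9/2) = -13*9/2 = -117/2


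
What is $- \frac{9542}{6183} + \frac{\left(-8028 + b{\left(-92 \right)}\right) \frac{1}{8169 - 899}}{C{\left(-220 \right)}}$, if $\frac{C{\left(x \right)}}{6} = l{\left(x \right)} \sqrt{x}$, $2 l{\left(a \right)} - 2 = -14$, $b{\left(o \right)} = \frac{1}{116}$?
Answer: $- \frac{9542}{6183} - \frac{931247 i \sqrt{55}}{3339547200} \approx -1.5433 - 0.002068 i$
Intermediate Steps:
$b{\left(o \right)} = \frac{1}{116}$
$l{\left(a \right)} = -6$ ($l{\left(a \right)} = 1 + \frac{1}{2} \left(-14\right) = 1 - 7 = -6$)
$C{\left(x \right)} = - 36 \sqrt{x}$ ($C{\left(x \right)} = 6 \left(- 6 \sqrt{x}\right) = - 36 \sqrt{x}$)
$- \frac{9542}{6183} + \frac{\left(-8028 + b{\left(-92 \right)}\right) \frac{1}{8169 - 899}}{C{\left(-220 \right)}} = - \frac{9542}{6183} + \frac{\left(-8028 + \frac{1}{116}\right) \frac{1}{8169 - 899}}{\left(-36\right) \sqrt{-220}} = \left(-9542\right) \frac{1}{6183} + \frac{\left(- \frac{931247}{116}\right) \frac{1}{7270}}{\left(-36\right) 2 i \sqrt{55}} = - \frac{9542}{6183} + \frac{\left(- \frac{931247}{116}\right) \frac{1}{7270}}{\left(-72\right) i \sqrt{55}} = - \frac{9542}{6183} - \frac{931247 \frac{i \sqrt{55}}{3960}}{843320} = - \frac{9542}{6183} - \frac{931247 i \sqrt{55}}{3339547200}$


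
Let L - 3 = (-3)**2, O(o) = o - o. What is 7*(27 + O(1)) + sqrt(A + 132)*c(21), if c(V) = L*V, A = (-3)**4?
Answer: 189 + 252*sqrt(213) ≈ 3866.8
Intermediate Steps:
O(o) = 0
L = 12 (L = 3 + (-3)**2 = 3 + 9 = 12)
A = 81
c(V) = 12*V
7*(27 + O(1)) + sqrt(A + 132)*c(21) = 7*(27 + 0) + sqrt(81 + 132)*(12*21) = 7*27 + sqrt(213)*252 = 189 + 252*sqrt(213)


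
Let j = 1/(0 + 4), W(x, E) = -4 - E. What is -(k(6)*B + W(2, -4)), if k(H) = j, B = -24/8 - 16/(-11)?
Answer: 17/44 ≈ 0.38636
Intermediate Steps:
B = -17/11 (B = -24*1/8 - 16*(-1/11) = -3 + 16/11 = -17/11 ≈ -1.5455)
j = 1/4 ≈ 0.25000
k(H) = 1/4
-(k(6)*B + W(2, -4)) = -((1/4)*(-17/11) + (-4 - 1*(-4))) = -(-17/44 + (-4 + 4)) = -(-17/44 + 0) = -1*(-17/44) = 17/44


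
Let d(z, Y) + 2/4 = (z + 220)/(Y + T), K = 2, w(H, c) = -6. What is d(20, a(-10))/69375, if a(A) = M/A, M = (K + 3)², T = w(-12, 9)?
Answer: -977/2358750 ≈ -0.00041420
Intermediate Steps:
T = -6
M = 25 (M = (2 + 3)² = 5² = 25)
a(A) = 25/A
d(z, Y) = -½ + (220 + z)/(-6 + Y) (d(z, Y) = -½ + (z + 220)/(Y - 6) = -½ + (220 + z)/(-6 + Y))
d(20, a(-10))/69375 = ((223 + 20 - 25/(2*(-10)))/(-6 + 25/(-10)))/69375 = ((223 + 20 - 25*(-1)/(2*10))/(-6 + 25*(-⅒)))*(1/69375) = ((223 + 20 - ½*(-5/2))/(-6 - 5/2))*(1/69375) = ((223 + 20 + 5/4)/(-17/2))*(1/69375) = -2/17*977/4*(1/69375) = -977/34*1/69375 = -977/2358750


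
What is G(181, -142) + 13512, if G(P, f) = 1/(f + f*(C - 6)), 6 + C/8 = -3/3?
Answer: 117040945/8662 ≈ 13512.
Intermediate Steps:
C = -56 (C = -48 + 8*(-3/3) = -48 + 8*(-3*1/3) = -48 + 8*(-1) = -48 - 8 = -56)
G(P, f) = -1/(61*f) (G(P, f) = 1/(f + f*(-56 - 6)) = 1/(f + f*(-62)) = 1/(f - 62*f) = 1/(-61*f) = -1/(61*f))
G(181, -142) + 13512 = -1/61/(-142) + 13512 = -1/61*(-1/142) + 13512 = 1/8662 + 13512 = 117040945/8662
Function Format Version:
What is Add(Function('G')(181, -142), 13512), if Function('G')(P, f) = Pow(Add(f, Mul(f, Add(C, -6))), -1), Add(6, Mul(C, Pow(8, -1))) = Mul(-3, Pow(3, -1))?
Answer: Rational(117040945, 8662) ≈ 13512.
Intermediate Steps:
C = -56 (C = Add(-48, Mul(8, Mul(-3, Pow(3, -1)))) = Add(-48, Mul(8, Mul(-3, Rational(1, 3)))) = Add(-48, Mul(8, -1)) = Add(-48, -8) = -56)
Function('G')(P, f) = Mul(Rational(-1, 61), Pow(f, -1)) (Function('G')(P, f) = Pow(Add(f, Mul(f, Add(-56, -6))), -1) = Pow(Add(f, Mul(f, -62)), -1) = Pow(Add(f, Mul(-62, f)), -1) = Pow(Mul(-61, f), -1) = Mul(Rational(-1, 61), Pow(f, -1)))
Add(Function('G')(181, -142), 13512) = Add(Mul(Rational(-1, 61), Pow(-142, -1)), 13512) = Add(Mul(Rational(-1, 61), Rational(-1, 142)), 13512) = Add(Rational(1, 8662), 13512) = Rational(117040945, 8662)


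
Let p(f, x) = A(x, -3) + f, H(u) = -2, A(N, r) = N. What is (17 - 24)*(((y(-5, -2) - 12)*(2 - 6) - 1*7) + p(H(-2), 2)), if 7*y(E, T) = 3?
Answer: -275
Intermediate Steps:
y(E, T) = 3/7 (y(E, T) = (⅐)*3 = 3/7)
p(f, x) = f + x (p(f, x) = x + f = f + x)
(17 - 24)*(((y(-5, -2) - 12)*(2 - 6) - 1*7) + p(H(-2), 2)) = (17 - 24)*(((3/7 - 12)*(2 - 6) - 1*7) + (-2 + 2)) = -7*((-81/7*(-4) - 7) + 0) = -7*((324/7 - 7) + 0) = -7*(275/7 + 0) = -7*275/7 = -275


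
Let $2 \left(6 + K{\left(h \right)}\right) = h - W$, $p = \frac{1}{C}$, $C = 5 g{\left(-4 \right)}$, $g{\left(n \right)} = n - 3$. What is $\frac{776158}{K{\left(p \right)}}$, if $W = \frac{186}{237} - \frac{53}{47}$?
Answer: $- \frac{100865612890}{759309} \approx -1.3284 \cdot 10^{5}$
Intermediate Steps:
$g{\left(n \right)} = -3 + n$
$W = - \frac{1273}{3713}$ ($W = 186 \cdot \frac{1}{237} - \frac{53}{47} = \frac{62}{79} - \frac{53}{47} = - \frac{1273}{3713} \approx -0.34285$)
$C = -35$ ($C = 5 \left(-3 - 4\right) = 5 \left(-7\right) = -35$)
$p = - \frac{1}{35}$ ($p = \frac{1}{-35} = - \frac{1}{35} \approx -0.028571$)
$K{\left(h \right)} = - \frac{43283}{7426} + \frac{h}{2}$ ($K{\left(h \right)} = -6 + \frac{h - - \frac{1273}{3713}}{2} = -6 + \frac{h + \frac{1273}{3713}}{2} = -6 + \frac{\frac{1273}{3713} + h}{2} = -6 + \left(\frac{1273}{7426} + \frac{h}{2}\right) = - \frac{43283}{7426} + \frac{h}{2}$)
$\frac{776158}{K{\left(p \right)}} = \frac{776158}{- \frac{43283}{7426} + \frac{1}{2} \left(- \frac{1}{35}\right)} = \frac{776158}{- \frac{43283}{7426} - \frac{1}{70}} = \frac{776158}{- \frac{759309}{129955}} = 776158 \left(- \frac{129955}{759309}\right) = - \frac{100865612890}{759309}$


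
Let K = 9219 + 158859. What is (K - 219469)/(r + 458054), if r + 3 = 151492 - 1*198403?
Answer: -51391/411140 ≈ -0.12500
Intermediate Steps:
r = -46914 (r = -3 + (151492 - 1*198403) = -3 + (151492 - 198403) = -3 - 46911 = -46914)
K = 168078
(K - 219469)/(r + 458054) = (168078 - 219469)/(-46914 + 458054) = -51391/411140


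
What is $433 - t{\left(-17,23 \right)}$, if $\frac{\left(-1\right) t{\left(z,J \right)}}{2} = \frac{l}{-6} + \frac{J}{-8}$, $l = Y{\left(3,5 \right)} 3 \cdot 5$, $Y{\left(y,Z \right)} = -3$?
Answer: $\frac{1769}{4} \approx 442.25$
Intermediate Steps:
$l = -45$ ($l = \left(-3\right) 3 \cdot 5 = \left(-9\right) 5 = -45$)
$t{\left(z,J \right)} = -15 + \frac{J}{4}$ ($t{\left(z,J \right)} = - 2 \left(- \frac{45}{-6} + \frac{J}{-8}\right) = - 2 \left(\left(-45\right) \left(- \frac{1}{6}\right) + J \left(- \frac{1}{8}\right)\right) = - 2 \left(\frac{15}{2} - \frac{J}{8}\right) = -15 + \frac{J}{4}$)
$433 - t{\left(-17,23 \right)} = 433 - \left(-15 + \frac{1}{4} \cdot 23\right) = 433 - \left(-15 + \frac{23}{4}\right) = 433 - - \frac{37}{4} = 433 + \frac{37}{4} = \frac{1769}{4}$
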